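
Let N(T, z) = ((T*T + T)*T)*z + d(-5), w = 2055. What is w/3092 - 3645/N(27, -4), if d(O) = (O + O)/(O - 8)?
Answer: 1163860095/1640946044 ≈ 0.70926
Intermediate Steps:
d(O) = 2*O/(-8 + O) (d(O) = (2*O)/(-8 + O) = 2*O/(-8 + O))
N(T, z) = 10/13 + T*z*(T + T²) (N(T, z) = ((T*T + T)*T)*z + 2*(-5)/(-8 - 5) = ((T² + T)*T)*z + 2*(-5)/(-13) = ((T + T²)*T)*z + 2*(-5)*(-1/13) = (T*(T + T²))*z + 10/13 = T*z*(T + T²) + 10/13 = 10/13 + T*z*(T + T²))
w/3092 - 3645/N(27, -4) = 2055/3092 - 3645/(10/13 - 4*27² - 4*27³) = 2055*(1/3092) - 3645/(10/13 - 4*729 - 4*19683) = 2055/3092 - 3645/(10/13 - 2916 - 78732) = 2055/3092 - 3645/(-1061414/13) = 2055/3092 - 3645*(-13/1061414) = 2055/3092 + 47385/1061414 = 1163860095/1640946044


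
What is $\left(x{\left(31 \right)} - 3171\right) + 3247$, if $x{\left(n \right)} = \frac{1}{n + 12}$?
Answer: $\frac{3269}{43} \approx 76.023$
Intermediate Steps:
$x{\left(n \right)} = \frac{1}{12 + n}$
$\left(x{\left(31 \right)} - 3171\right) + 3247 = \left(\frac{1}{12 + 31} - 3171\right) + 3247 = \left(\frac{1}{43} - 3171\right) + 3247 = - \frac{136352}{43} + 3247 = \frac{3269}{43}$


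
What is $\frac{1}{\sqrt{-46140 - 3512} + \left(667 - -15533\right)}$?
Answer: $\frac{4050}{65622413} - \frac{i \sqrt{12413}}{131244826} \approx 6.1717 \cdot 10^{-5} - 8.489 \cdot 10^{-7} i$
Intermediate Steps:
$\frac{1}{\sqrt{-46140 - 3512} + \left(667 - -15533\right)} = \frac{1}{\sqrt{-49652} + \left(667 + 15533\right)} = \frac{1}{2 i \sqrt{12413} + 16200} = \frac{1}{16200 + 2 i \sqrt{12413}}$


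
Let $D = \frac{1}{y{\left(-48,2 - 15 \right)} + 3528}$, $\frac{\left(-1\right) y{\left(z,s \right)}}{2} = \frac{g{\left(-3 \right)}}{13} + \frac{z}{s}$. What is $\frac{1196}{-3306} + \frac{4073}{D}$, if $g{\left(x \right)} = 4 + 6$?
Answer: $\frac{308006133638}{21489} \approx 1.4333 \cdot 10^{7}$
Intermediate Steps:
$g{\left(x \right)} = 10$
$y{\left(z,s \right)} = - \frac{20}{13} - \frac{2 z}{s}$ ($y{\left(z,s \right)} = - 2 \left(\frac{10}{13} + \frac{z}{s}\right) = - \frac{20}{13} - \frac{2 z}{s}$)
$D = \frac{13}{45748}$ ($D = \frac{1}{\left(- \frac{20}{13} - - \frac{96}{2 - 15}\right) + 3528} = \frac{1}{\left(- \frac{20}{13} - - \frac{96}{-13}\right) + 3528} = \frac{1}{\left(- \frac{20}{13} - \left(-96\right) \left(- \frac{1}{13}\right)\right) + 3528} = \frac{1}{\left(- \frac{20}{13} - \frac{96}{13}\right) + 3528} = \frac{1}{- \frac{116}{13} + 3528} = \frac{1}{\frac{45748}{13}} = \frac{13}{45748} \approx 0.00028417$)
$\frac{1196}{-3306} + \frac{4073}{D} = \frac{1196}{-3306} + \frac{4073}{\frac{13}{45748}} = 1196 \left(- \frac{1}{3306}\right) + 4073 \cdot \frac{45748}{13} = - \frac{598}{1653} + \frac{186331604}{13} = \frac{308006133638}{21489}$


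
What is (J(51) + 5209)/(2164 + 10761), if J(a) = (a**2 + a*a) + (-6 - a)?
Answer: 10354/12925 ≈ 0.80108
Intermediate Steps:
J(a) = -6 - a + 2*a**2 (J(a) = (a**2 + a**2) + (-6 - a) = 2*a**2 + (-6 - a) = -6 - a + 2*a**2)
(J(51) + 5209)/(2164 + 10761) = ((-6 - 1*51 + 2*51**2) + 5209)/(2164 + 10761) = ((-6 - 51 + 2*2601) + 5209)/12925 = ((-6 - 51 + 5202) + 5209)*(1/12925) = (5145 + 5209)*(1/12925) = 10354*(1/12925) = 10354/12925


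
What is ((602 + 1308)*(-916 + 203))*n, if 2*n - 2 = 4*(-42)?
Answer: 113031890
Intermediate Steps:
n = -83 (n = 1 + (4*(-42))/2 = 1 + (½)*(-168) = 1 - 84 = -83)
((602 + 1308)*(-916 + 203))*n = ((602 + 1308)*(-916 + 203))*(-83) = (1910*(-713))*(-83) = -1361830*(-83) = 113031890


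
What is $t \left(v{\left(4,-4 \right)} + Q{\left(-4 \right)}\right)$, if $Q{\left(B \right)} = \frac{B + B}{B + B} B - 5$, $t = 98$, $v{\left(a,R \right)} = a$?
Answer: $-490$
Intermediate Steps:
$Q{\left(B \right)} = -5 + B$ ($Q{\left(B \right)} = \frac{2 B}{2 B} B - 5 = 2 B \frac{1}{2 B} B - 5 = 1 B - 5 = B - 5 = -5 + B$)
$t \left(v{\left(4,-4 \right)} + Q{\left(-4 \right)}\right) = 98 \left(4 - 9\right) = 98 \left(-5\right) = -490$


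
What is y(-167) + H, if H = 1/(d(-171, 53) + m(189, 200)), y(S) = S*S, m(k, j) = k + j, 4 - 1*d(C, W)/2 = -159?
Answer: 19940636/715 ≈ 27889.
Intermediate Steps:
d(C, W) = 326 (d(C, W) = 8 - 2*(-159) = 8 + 318 = 326)
m(k, j) = j + k
y(S) = S**2
H = 1/715 (H = 1/(326 + (200 + 189)) = 1/(326 + 389) = 1/715 ≈ 0.0013986)
y(-167) + H = (-167)**2 + 1/715 = 27889 + 1/715 = 19940636/715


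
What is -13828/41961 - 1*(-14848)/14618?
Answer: 210449612/306692949 ≈ 0.68619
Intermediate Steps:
-13828/41961 - 1*(-14848)/14618 = -13828*1/41961 + 14848*(1/14618) = -13828/41961 + 7424/7309 = 210449612/306692949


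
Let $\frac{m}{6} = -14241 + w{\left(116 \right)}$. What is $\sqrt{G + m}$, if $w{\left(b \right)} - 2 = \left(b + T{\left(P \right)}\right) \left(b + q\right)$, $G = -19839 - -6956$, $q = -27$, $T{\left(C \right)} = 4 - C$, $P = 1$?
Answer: $i \sqrt{34771} \approx 186.47 i$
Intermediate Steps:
$G = -12883$ ($G = -19839 + 6956 = -12883$)
$w{\left(b \right)} = 2 + \left(-27 + b\right) \left(3 + b\right)$ ($w{\left(b \right)} = 2 + \left(b + \left(4 - 1\right)\right) \left(b - 27\right) = 2 + \left(b + \left(4 - 1\right)\right) \left(-27 + b\right) = 2 + \left(b + 3\right) \left(-27 + b\right) = 2 + \left(3 + b\right) \left(-27 + b\right) = 2 + \left(-27 + b\right) \left(3 + b\right)$)
$m = -21888$ ($m = 6 \left(-14241 - \left(2863 - 13456\right)\right) = 6 \left(-14241 - -10593\right) = 6 \left(-14241 + 10593\right) = 6 \left(-3648\right) = -21888$)
$\sqrt{G + m} = \sqrt{-12883 - 21888} = \sqrt{-34771} = i \sqrt{34771}$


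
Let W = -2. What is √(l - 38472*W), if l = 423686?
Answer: √500630 ≈ 707.55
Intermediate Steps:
√(l - 38472*W) = √(423686 - 38472*(-2)) = √(423686 + 76944) = √500630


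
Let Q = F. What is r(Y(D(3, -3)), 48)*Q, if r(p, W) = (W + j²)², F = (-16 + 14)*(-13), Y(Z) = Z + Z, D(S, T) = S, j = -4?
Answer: 106496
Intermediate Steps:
Y(Z) = 2*Z
F = 26 (F = -2*(-13) = 26)
Q = 26
r(p, W) = (16 + W)² (r(p, W) = (W + (-4)²)² = (W + 16)² = (16 + W)²)
r(Y(D(3, -3)), 48)*Q = (16 + 48)²*26 = 64²*26 = 4096*26 = 106496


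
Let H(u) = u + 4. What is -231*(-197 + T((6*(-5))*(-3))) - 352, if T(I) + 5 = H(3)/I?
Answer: 1388761/30 ≈ 46292.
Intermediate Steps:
H(u) = 4 + u
T(I) = -5 + 7/I (T(I) = -5 + (4 + 3)/I = -5 + 7/I)
-231*(-197 + T((6*(-5))*(-3))) - 352 = -231*(-197 + (-5 + 7/(((6*(-5))*(-3))))) - 352 = -231*(-197 + (-5 + 7/((-30*(-3))))) - 352 = -231*(-197 + (-5 + 7/90)) - 352 = -231*(-197 - 443/90) - 352 = -231*(-18173/90) - 352 = 1399321/30 - 352 = 1388761/30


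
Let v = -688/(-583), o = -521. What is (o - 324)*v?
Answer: -581360/583 ≈ -997.19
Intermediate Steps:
v = 688/583 (v = -688*(-1/583) = 688/583 ≈ 1.1801)
(o - 324)*v = (-521 - 324)*(688/583) = -845*688/583 = -581360/583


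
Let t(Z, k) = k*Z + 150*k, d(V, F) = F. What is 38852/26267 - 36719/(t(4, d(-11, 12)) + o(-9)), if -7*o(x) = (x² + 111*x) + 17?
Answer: -6213890687/363456479 ≈ -17.097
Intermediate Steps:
t(Z, k) = 150*k + Z*k (t(Z, k) = Z*k + 150*k = 150*k + Z*k)
o(x) = -17/7 - 111*x/7 - x²/7 (o(x) = -((x² + 111*x) + 17)/7 = -(17 + x² + 111*x)/7 = -17/7 - 111*x/7 - x²/7)
38852/26267 - 36719/(t(4, d(-11, 12)) + o(-9)) = 38852/26267 - 36719/(12*(150 + 4) + (-17/7 - 111/7*(-9) - ⅐*(-9)²)) = 38852*(1/26267) - 36719/(12*154 + (-17/7 + 999/7 - ⅐*81)) = 38852/26267 - 36719/(1848 + (-17/7 + 999/7 - 81/7)) = 38852/26267 - 36719/(1848 + 901/7) = 38852/26267 - 36719/13837/7 = 38852/26267 - 36719*7/13837 = 38852/26267 - 257033/13837 = -6213890687/363456479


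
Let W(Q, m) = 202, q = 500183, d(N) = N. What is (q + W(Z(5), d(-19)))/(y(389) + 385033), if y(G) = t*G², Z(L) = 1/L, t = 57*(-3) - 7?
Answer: -33359/1770007 ≈ -0.018847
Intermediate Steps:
t = -178 (t = -171 - 7 = -178)
y(G) = -178*G²
(q + W(Z(5), d(-19)))/(y(389) + 385033) = (500183 + 202)/(-178*389² + 385033) = 500385/(-178*151321 + 385033) = 500385/(-26935138 + 385033) = 500385/(-26550105) = 500385*(-1/26550105) = -33359/1770007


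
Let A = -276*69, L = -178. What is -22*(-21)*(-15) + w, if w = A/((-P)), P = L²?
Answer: -54887769/7921 ≈ -6929.4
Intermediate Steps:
P = 31684 (P = (-178)² = 31684)
A = -19044
w = 4761/7921 (w = -19044/((-1*31684)) = -19044/(-31684) = -19044*(-1/31684) = 4761/7921 ≈ 0.60106)
-22*(-21)*(-15) + w = -22*(-21)*(-15) + 4761/7921 = 462*(-15) + 4761/7921 = -6930 + 4761/7921 = -54887769/7921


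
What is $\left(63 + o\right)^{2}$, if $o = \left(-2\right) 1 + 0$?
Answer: $3721$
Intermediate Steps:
$o = -2$ ($o = -2 + 0 = -2$)
$\left(63 + o\right)^{2} = \left(63 - 2\right)^{2} = 61^{2} = 3721$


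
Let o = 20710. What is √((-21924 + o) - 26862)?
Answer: 2*I*√7019 ≈ 167.56*I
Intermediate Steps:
√((-21924 + o) - 26862) = √((-21924 + 20710) - 26862) = √(-1214 - 26862) = √(-28076) = 2*I*√7019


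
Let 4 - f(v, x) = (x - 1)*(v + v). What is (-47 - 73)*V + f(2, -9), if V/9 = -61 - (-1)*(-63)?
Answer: 133964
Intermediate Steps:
f(v, x) = 4 - 2*v*(-1 + x) (f(v, x) = 4 - (x - 1)*(v + v) = 4 - (-1 + x)*2*v = 4 - 2*v*(-1 + x))
V = -1116 (V = 9*(-61 - (-1)*(-63)) = 9*(-61 - 1*63) = 9*(-61 - 63) = 9*(-124) = -1116)
(-47 - 73)*V + f(2, -9) = (-47 - 73)*(-1116) + (4 + 2*2 - 2*2*(-9)) = -120*(-1116) + (4 + 4 + 36) = 133920 + 44 = 133964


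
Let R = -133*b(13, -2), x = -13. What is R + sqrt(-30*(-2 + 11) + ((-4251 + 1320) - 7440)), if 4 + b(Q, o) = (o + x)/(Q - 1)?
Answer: 2793/4 + I*sqrt(10641) ≈ 698.25 + 103.16*I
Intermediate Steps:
b(Q, o) = -4 + (-13 + o)/(-1 + Q) (b(Q, o) = -4 + (o - 13)/(Q - 1) = -4 + (-13 + o)/(-1 + Q))
R = 2793/4 (R = -133*(-9 - 2 - 4*13)/(-1 + 13) = -133*(-9 - 2 - 52)/12 = -133*(-63)/12 = -133*(-21/4) = 2793/4 ≈ 698.25)
R + sqrt(-30*(-2 + 11) + ((-4251 + 1320) - 7440)) = 2793/4 + sqrt(-30*(-2 + 11) + ((-4251 + 1320) - 7440)) = 2793/4 + sqrt(-30*9 + (-2931 - 7440)) = 2793/4 + sqrt(-270 - 10371) = 2793/4 + sqrt(-10641) = 2793/4 + I*sqrt(10641)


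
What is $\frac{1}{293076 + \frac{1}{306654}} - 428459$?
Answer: $- \frac{38506864731249941}{89872927705} \approx -4.2846 \cdot 10^{5}$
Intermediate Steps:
$\frac{1}{293076 + \frac{1}{306654}} - 428459 = \frac{1}{\frac{89872927705}{306654}} - 428459 = \frac{306654}{89872927705} - 428459 = - \frac{38506864731249941}{89872927705}$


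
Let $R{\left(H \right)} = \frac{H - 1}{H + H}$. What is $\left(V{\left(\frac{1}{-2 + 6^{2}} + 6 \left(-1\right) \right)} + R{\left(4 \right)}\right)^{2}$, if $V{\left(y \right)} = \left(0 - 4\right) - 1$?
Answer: $\frac{1369}{64} \approx 21.391$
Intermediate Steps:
$R{\left(H \right)} = \frac{-1 + H}{2 H}$
$V{\left(y \right)} = -5$ ($V{\left(y \right)} = -4 - 1 = -5$)
$\left(V{\left(\frac{1}{-2 + 6^{2}} + 6 \left(-1\right) \right)} + R{\left(4 \right)}\right)^{2} = \left(-5 + \frac{-1 + 4}{2 \cdot 4}\right)^{2} = \left(-5 + \frac{1}{2} \cdot \frac{1}{4} \cdot 3\right)^{2} = \left(-5 + \frac{3}{8}\right)^{2} = \left(- \frac{37}{8}\right)^{2} = \frac{1369}{64}$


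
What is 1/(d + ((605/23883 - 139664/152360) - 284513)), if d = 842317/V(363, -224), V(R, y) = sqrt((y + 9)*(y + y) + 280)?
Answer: -10830811810805337862174560/3081236818277893015215865534243 - 3319372363103571717930*sqrt(966)/3081236818277893015215865534243 ≈ -3.5486e-6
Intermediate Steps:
V(R, y) = sqrt(280 + 2*y*(9 + y)) (V(R, y) = sqrt((9 + y)*(2*y) + 280) = sqrt(2*y*(9 + y) + 280) = sqrt(280 + 2*y*(9 + y)))
d = 120331*sqrt(966)/1380 (d = 842317/(sqrt(280 + 2*(-224)**2 + 18*(-224))) = 842317/(sqrt(280 + 2*50176 - 4032)) = 842317/(sqrt(280 + 100352 - 4032)) = 842317/(sqrt(96600)) = 842317/((10*sqrt(966))) = 842317*(sqrt(966)/9660) = 120331*sqrt(966)/1380 ≈ 2710.1)
1/(d + ((605/23883 - 139664/152360) - 284513)) = 1/(120331*sqrt(966)/1380 + ((605/23883 - 139664/152360) - 284513)) = 1/(120331*sqrt(966)/1380 + ((605*(1/23883) - 139664*1/152360) - 284513)) = 1/(120331*sqrt(966)/1380 + ((605/23883 - 17458/19045) - 284513)) = 1/(120331*sqrt(966)/1380 + (-405427189/454851735 - 284513)) = 1/(120331*sqrt(966)/1380 - 129411637107244/454851735) = 1/(-129411637107244/454851735 + 120331*sqrt(966)/1380)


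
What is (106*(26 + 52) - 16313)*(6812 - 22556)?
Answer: 126660480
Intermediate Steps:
(106*(26 + 52) - 16313)*(6812 - 22556) = (106*78 - 16313)*(-15744) = (8268 - 16313)*(-15744) = -8045*(-15744) = 126660480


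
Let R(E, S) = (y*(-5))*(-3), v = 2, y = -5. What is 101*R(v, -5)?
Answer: -7575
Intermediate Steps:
R(E, S) = -75 (R(E, S) = -5*(-5)*(-3) = 25*(-3) = -75)
101*R(v, -5) = 101*(-75) = -7575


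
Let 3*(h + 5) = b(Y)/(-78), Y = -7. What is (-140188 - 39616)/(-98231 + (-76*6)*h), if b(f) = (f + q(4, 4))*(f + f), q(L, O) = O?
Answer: 2337452/1246299 ≈ 1.8755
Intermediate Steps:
b(f) = 2*f*(4 + f) (b(f) = (f + 4)*(f + f) = (4 + f)*(2*f) = 2*f*(4 + f))
h = -202/39 (h = -5 + ((2*(-7)*(4 - 7))/(-78))/3 = -5 + ((2*(-7)*(-3))*(-1/78))/3 = -5 + (42*(-1/78))/3 = -5 + (⅓)*(-7/13) = -5 - 7/39 = -202/39 ≈ -5.1795)
(-140188 - 39616)/(-98231 + (-76*6)*h) = (-140188 - 39616)/(-98231 - 76*6*(-202/39)) = -179804/(-98231 - 456*(-202/39)) = -179804/(-98231 + 30704/13) = -179804/(-1246299/13) = -179804*(-13/1246299) = 2337452/1246299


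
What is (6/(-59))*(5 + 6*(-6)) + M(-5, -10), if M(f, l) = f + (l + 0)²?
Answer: 5791/59 ≈ 98.153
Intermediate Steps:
M(f, l) = f + l²
(6/(-59))*(5 + 6*(-6)) + M(-5, -10) = (6/(-59))*(5 + 6*(-6)) + (-5 + (-10)²) = (6*(-1/59))*(5 - 36) + (-5 + 100) = -6/59*(-31) + 95 = 186/59 + 95 = 5791/59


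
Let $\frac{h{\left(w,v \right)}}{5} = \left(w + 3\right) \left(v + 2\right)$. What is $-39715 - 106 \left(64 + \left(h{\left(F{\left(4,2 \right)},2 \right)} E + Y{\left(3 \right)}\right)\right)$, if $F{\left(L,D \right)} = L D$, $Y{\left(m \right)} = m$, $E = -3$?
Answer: $23143$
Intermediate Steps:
$F{\left(L,D \right)} = D L$
$h{\left(w,v \right)} = 5 \left(2 + v\right) \left(3 + w\right)$ ($h{\left(w,v \right)} = 5 \left(w + 3\right) \left(v + 2\right) = 5 \left(3 + w\right) \left(2 + v\right) = 5 \left(2 + v\right) \left(3 + w\right)$)
$-39715 - 106 \left(64 + \left(h{\left(F{\left(4,2 \right)},2 \right)} E + Y{\left(3 \right)}\right)\right) = -39715 - 106 \left(64 + \left(\left(30 + 10 \cdot 2 \cdot 4 + 15 \cdot 2 + 5 \cdot 2 \cdot 2 \cdot 4\right) \left(-3\right) + 3\right)\right) = -39715 - 106 \left(64 + \left(\left(30 + 10 \cdot 8 + 30 + 5 \cdot 2 \cdot 8\right) \left(-3\right) + 3\right)\right) = -39715 - 106 \left(64 + \left(\left(30 + 80 + 30 + 80\right) \left(-3\right) + 3\right)\right) = -39715 - 106 \left(64 + \left(220 \left(-3\right) + 3\right)\right) = -39715 - 106 \left(64 + \left(-660 + 3\right)\right) = -39715 - 106 \left(64 - 657\right) = -39715 - 106 \left(-593\right) = -39715 - -62858 = -39715 + 62858 = 23143$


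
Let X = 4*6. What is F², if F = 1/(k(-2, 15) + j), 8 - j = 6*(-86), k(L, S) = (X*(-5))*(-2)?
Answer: 1/583696 ≈ 1.7132e-6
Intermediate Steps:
X = 24
k(L, S) = 240 (k(L, S) = (24*(-5))*(-2) = -120*(-2) = 240)
j = 524 (j = 8 - 6*(-86) = 8 - 1*(-516) = 8 + 516 = 524)
F = 1/764 (F = 1/(240 + 524) = 1/764 ≈ 0.0013089)
F² = (1/764)² = 1/583696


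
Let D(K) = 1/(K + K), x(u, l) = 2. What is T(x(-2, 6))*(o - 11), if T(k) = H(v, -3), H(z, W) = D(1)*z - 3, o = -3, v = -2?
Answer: 56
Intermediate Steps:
D(K) = 1/(2*K)
H(z, W) = -3 + z/2 (H(z, W) = ((½)/1)*z - 3 = ((½)*1)*z - 3 = z/2 - 3 = -3 + z/2)
T(k) = -4 (T(k) = -3 + (½)*(-2) = -3 - 1 = -4)
T(x(-2, 6))*(o - 11) = -4*(-3 - 11) = -4*(-14) = 56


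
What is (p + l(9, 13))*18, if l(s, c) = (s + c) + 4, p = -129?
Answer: -1854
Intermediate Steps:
l(s, c) = 4 + c + s (l(s, c) = (c + s) + 4 = 4 + c + s)
(p + l(9, 13))*18 = (-129 + (4 + 13 + 9))*18 = (-129 + 26)*18 = -103*18 = -1854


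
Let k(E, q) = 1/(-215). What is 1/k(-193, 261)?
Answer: -215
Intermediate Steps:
k(E, q) = -1/215
1/k(-193, 261) = 1/(-1/215) = -215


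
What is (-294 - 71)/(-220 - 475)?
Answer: 73/139 ≈ 0.52518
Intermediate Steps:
(-294 - 71)/(-220 - 475) = -365/(-695) = -365*(-1/695) = 73/139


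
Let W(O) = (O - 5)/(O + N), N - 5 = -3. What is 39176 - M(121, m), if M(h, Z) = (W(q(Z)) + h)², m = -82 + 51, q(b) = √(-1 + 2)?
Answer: 223703/9 ≈ 24856.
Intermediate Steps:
N = 2 (N = 5 - 3 = 2)
q(b) = 1 (q(b) = √1 = 1)
W(O) = (-5 + O)/(2 + O) (W(O) = (O - 5)/(O + 2) = (-5 + O)/(2 + O))
m = -31
M(h, Z) = (-4/3 + h)² (M(h, Z) = ((-5 + 1)/(2 + 1) + h)² = (-4/3 + h)²)
39176 - M(121, m) = 39176 - (-4 + 3*121)²/9 = 39176 - (-4 + 363)²/9 = 39176 - 359²/9 = 39176 - 128881/9 = 223703/9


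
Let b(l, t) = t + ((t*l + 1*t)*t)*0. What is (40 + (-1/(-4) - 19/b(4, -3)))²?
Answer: 312481/144 ≈ 2170.0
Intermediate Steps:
b(l, t) = t (b(l, t) = t + ((l*t + t)*t)*0 = t + ((t + l*t)*t)*0 = t + (t*(t + l*t))*0 = t + 0 = t)
(40 + (-1/(-4) - 19/b(4, -3)))² = (40 + (-1/(-4) - 19/(-3)))² = (40 + (-1*(-¼) - 19*(-⅓)))² = (40 + (¼ + 19/3))² = (40 + 79/12)² = (559/12)² = 312481/144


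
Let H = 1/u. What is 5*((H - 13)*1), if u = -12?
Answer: -785/12 ≈ -65.417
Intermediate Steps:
H = -1/12 (H = 1/(-12) = -1/12 ≈ -0.083333)
5*((H - 13)*1) = 5*((-1/12 - 13)*1) = 5*(-157/12*1) = 5*(-157/12) = -785/12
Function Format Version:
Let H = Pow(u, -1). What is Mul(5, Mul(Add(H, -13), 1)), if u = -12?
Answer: Rational(-785, 12) ≈ -65.417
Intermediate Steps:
H = Rational(-1, 12) (H = Pow(-12, -1) = Rational(-1, 12) ≈ -0.083333)
Mul(5, Mul(Add(H, -13), 1)) = Mul(5, Mul(Add(Rational(-1, 12), -13), 1)) = Mul(5, Mul(Rational(-157, 12), 1)) = Mul(5, Rational(-157, 12)) = Rational(-785, 12)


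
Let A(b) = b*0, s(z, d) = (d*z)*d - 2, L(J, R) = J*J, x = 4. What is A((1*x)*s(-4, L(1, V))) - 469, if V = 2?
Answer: -469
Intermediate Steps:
L(J, R) = J²
s(z, d) = -2 + z*d² (s(z, d) = z*d² - 2 = -2 + z*d²)
A(b) = 0
A((1*x)*s(-4, L(1, V))) - 469 = 0 - 469 = -469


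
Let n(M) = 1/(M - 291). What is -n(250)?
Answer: 1/41 ≈ 0.024390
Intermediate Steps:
n(M) = 1/(-291 + M)
-n(250) = -1/(-291 + 250) = -1/(-41) = -1*(-1/41) = 1/41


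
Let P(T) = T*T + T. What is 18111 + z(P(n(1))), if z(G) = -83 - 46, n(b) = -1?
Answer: 17982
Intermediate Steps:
P(T) = T + T**2 (P(T) = T**2 + T = T + T**2)
z(G) = -129
18111 + z(P(n(1))) = 18111 - 129 = 17982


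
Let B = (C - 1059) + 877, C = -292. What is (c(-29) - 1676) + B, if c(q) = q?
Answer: -2179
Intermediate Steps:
B = -474 (B = (-292 - 1059) + 877 = -1351 + 877 = -474)
(c(-29) - 1676) + B = (-29 - 1676) - 474 = -1705 - 474 = -2179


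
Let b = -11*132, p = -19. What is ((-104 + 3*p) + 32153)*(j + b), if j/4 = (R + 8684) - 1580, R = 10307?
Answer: 2181598464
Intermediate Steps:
j = 69644 (j = 4*((10307 + 8684) - 1580) = 4*(18991 - 1580) = 4*17411 = 69644)
b = -1452
((-104 + 3*p) + 32153)*(j + b) = ((-104 + 3*(-19)) + 32153)*(69644 - 1452) = ((-104 - 57) + 32153)*68192 = (-161 + 32153)*68192 = 31992*68192 = 2181598464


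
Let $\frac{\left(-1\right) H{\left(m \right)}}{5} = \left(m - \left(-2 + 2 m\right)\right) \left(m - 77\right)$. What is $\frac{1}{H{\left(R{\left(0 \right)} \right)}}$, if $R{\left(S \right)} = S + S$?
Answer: $\frac{1}{770} \approx 0.0012987$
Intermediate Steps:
$R{\left(S \right)} = 2 S$
$H{\left(m \right)} = - 5 \left(-77 + m\right) \left(2 - m\right)$ ($H{\left(m \right)} = - 5 \left(m - \left(-2 + 2 m\right)\right) \left(m - 77\right) = - 5 \left(m - \left(-2 + 2 m\right)\right) \left(-77 + m\right) = - 5 \left(2 - m\right) \left(-77 + m\right) = - 5 \left(-77 + m\right) \left(2 - m\right)$)
$\frac{1}{H{\left(R{\left(0 \right)} \right)}} = \frac{1}{770 - 395 \cdot 2 \cdot 0 + 5 \left(2 \cdot 0\right)^{2}} = \frac{1}{770 - 0 + 5 \cdot 0^{2}} = \frac{1}{770 + 0 + 5 \cdot 0} = \frac{1}{770 + 0 + 0} = \frac{1}{770}$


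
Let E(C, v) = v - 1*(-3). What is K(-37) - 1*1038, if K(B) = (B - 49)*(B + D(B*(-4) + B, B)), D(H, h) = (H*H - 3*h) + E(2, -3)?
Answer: -1067008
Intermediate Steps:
E(C, v) = 3 + v (E(C, v) = v + 3 = 3 + v)
D(H, h) = H² - 3*h (D(H, h) = (H*H - 3*h) + (3 - 3) = (H² - 3*h) + 0 = H² - 3*h)
K(B) = (-49 + B)*(-2*B + 9*B²) (K(B) = (B - 49)*(B + ((B*(-4) + B)² - 3*B)) = (-49 + B)*(B + ((-4*B + B)² - 3*B)) = (-49 + B)*(B + ((-3*B)² - 3*B)) = (-49 + B)*(B + (9*B² - 3*B)) = (-49 + B)*(B + (-3*B + 9*B²)) = (-49 + B)*(-2*B + 9*B²))
K(-37) - 1*1038 = -37*(98 - 443*(-37) + 9*(-37)²) - 1*1038 = -37*(98 + 16391 + 9*1369) - 1038 = -37*(98 + 16391 + 12321) - 1038 = -37*28810 - 1038 = -1065970 - 1038 = -1067008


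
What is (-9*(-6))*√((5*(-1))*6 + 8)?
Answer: 54*I*√22 ≈ 253.28*I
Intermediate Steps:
(-9*(-6))*√((5*(-1))*6 + 8) = 54*√(-5*6 + 8) = 54*√(-30 + 8) = 54*√(-22) = 54*(I*√22) = 54*I*√22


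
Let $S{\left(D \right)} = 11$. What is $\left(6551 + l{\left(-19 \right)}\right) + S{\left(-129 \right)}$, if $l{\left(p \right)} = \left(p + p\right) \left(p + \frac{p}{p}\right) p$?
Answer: $-6434$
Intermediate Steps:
$l{\left(p \right)} = 2 p^{2} \left(1 + p\right)$ ($l{\left(p \right)} = 2 p \left(p + 1\right) p = 2 p \left(1 + p\right) p = 2 p^{2} \left(1 + p\right)$)
$\left(6551 + l{\left(-19 \right)}\right) + S{\left(-129 \right)} = \left(6551 + 2 \left(-19\right)^{2} \left(1 - 19\right)\right) + 11 = \left(6551 + 2 \cdot 361 \left(-18\right)\right) + 11 = \left(6551 - 12996\right) + 11 = -6445 + 11 = -6434$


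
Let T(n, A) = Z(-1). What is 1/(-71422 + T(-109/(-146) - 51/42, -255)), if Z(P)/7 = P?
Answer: -1/71429 ≈ -1.4000e-5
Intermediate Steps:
Z(P) = 7*P
T(n, A) = -7 (T(n, A) = 7*(-1) = -7)
1/(-71422 + T(-109/(-146) - 51/42, -255)) = 1/(-71422 - 7) = 1/(-71429) = -1/71429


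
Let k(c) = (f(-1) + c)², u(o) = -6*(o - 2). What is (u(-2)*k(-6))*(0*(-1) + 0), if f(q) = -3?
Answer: 0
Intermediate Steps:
u(o) = 12 - 6*o (u(o) = -6*(-2 + o) = 12 - 6*o)
k(c) = (-3 + c)²
(u(-2)*k(-6))*(0*(-1) + 0) = ((12 - 6*(-2))*(-3 - 6)²)*(0*(-1) + 0) = ((12 + 12)*(-9)²)*(0 + 0) = (24*81)*0 = 1944*0 = 0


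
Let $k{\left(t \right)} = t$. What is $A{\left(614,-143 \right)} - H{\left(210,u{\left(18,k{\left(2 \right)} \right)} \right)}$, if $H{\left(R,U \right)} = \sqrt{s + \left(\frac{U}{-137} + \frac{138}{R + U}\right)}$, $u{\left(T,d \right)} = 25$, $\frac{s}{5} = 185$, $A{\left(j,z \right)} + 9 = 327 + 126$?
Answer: $444 - \frac{\sqrt{959198706170}}{32195} \approx 413.58$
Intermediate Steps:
$A{\left(j,z \right)} = 444$ ($A{\left(j,z \right)} = -9 + \left(327 + 126\right) = -9 + 453 = 444$)
$s = 925$ ($s = 5 \cdot 185 = 925$)
$H{\left(R,U \right)} = \sqrt{925 + \frac{138}{R + U} - \frac{U}{137}}$ ($H{\left(R,U \right)} = \sqrt{925 + \left(\frac{U}{-137} + \frac{138}{R + U}\right)} = \sqrt{925 + \left(U \left(- \frac{1}{137}\right) + \frac{138}{R + U}\right)} = \sqrt{925 - \left(- \frac{138}{R + U} + \frac{U}{137}\right)} = \sqrt{925 + \frac{138}{R + U} - \frac{U}{137}}$)
$A{\left(614,-143 \right)} - H{\left(210,u{\left(18,k{\left(2 \right)} \right)} \right)} = 444 - \frac{\sqrt{17361325 - 3425 + \frac{2590122}{210 + 25}}}{137} = 444 - \frac{\sqrt{17361325 - 3425 + \frac{2590122}{235}}}{137} = 444 - \frac{\sqrt{\frac{4081696622}{235}}}{137} = 444 - \frac{\frac{1}{235} \sqrt{959198706170}}{137} = 444 - \frac{\sqrt{959198706170}}{32195}$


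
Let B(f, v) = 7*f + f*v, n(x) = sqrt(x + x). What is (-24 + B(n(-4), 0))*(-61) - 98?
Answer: 1366 - 854*I*sqrt(2) ≈ 1366.0 - 1207.7*I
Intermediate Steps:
n(x) = sqrt(2)*sqrt(x) (n(x) = sqrt(2*x) = sqrt(2)*sqrt(x))
(-24 + B(n(-4), 0))*(-61) - 98 = (-24 + (sqrt(2)*sqrt(-4))*(7 + 0))*(-61) - 98 = (-24 + (sqrt(2)*(2*I))*7)*(-61) - 98 = (-24 + (2*I*sqrt(2))*7)*(-61) - 98 = (-24 + 14*I*sqrt(2))*(-61) - 98 = (1464 - 854*I*sqrt(2)) - 98 = 1366 - 854*I*sqrt(2)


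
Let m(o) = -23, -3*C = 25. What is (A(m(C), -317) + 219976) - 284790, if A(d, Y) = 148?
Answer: -64666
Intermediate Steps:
C = -25/3 (C = -⅓*25 = -25/3 ≈ -8.3333)
(A(m(C), -317) + 219976) - 284790 = (148 + 219976) - 284790 = 220124 - 284790 = -64666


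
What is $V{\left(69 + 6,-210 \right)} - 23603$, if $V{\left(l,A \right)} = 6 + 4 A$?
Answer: $-24437$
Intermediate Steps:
$V{\left(69 + 6,-210 \right)} - 23603 = \left(6 + 4 \left(-210\right)\right) - 23603 = \left(6 - 840\right) - 23603 = -834 - 23603 = -24437$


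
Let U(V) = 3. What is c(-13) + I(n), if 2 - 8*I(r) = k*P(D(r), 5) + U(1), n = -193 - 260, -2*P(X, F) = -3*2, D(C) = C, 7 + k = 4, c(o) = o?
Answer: -12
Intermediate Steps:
k = -3 (k = -7 + 4 = -3)
P(X, F) = 3 (P(X, F) = -(-3)*2/2 = -½*(-6) = 3)
n = -453
I(r) = 1 (I(r) = ¼ - (-3*3 + 3)/8 = ¼ - (-9 + 3)/8 = ¼ - ⅛*(-6) = ¼ + ¾ = 1)
c(-13) + I(n) = -13 + 1 = -12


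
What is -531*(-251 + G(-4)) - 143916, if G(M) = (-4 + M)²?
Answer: -44619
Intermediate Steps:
-531*(-251 + G(-4)) - 143916 = -531*(-251 + (-4 - 4)²) - 143916 = -531*(-251 + (-8)²) - 143916 = -531*(-251 + 64) - 143916 = -531*(-187) - 143916 = 99297 - 143916 = -44619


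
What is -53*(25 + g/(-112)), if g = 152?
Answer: -17543/14 ≈ -1253.1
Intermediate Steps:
-53*(25 + g/(-112)) = -53*(25 + 152/(-112)) = -53*(25 + 152*(-1/112)) = -53*(25 - 19/14) = -53*331/14 = -17543/14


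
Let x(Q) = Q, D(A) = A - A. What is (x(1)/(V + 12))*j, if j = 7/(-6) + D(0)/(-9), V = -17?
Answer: 7/30 ≈ 0.23333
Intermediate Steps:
D(A) = 0
j = -7/6 (j = 7/(-6) + 0/(-9) = 7*(-1/6) + 0*(-1/9) = -7/6 + 0 = -7/6 ≈ -1.1667)
(x(1)/(V + 12))*j = (1/(-17 + 12))*(-7/6) = (1/(-5))*(-7/6) = -1/5*1*(-7/6) = -1/5*(-7/6) = 7/30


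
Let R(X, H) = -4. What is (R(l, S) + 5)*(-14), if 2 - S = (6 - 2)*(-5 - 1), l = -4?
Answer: -14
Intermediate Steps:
S = 26 (S = 2 - (6 - 2)*(-5 - 1) = 2 - 4*(-6) = 2 - 1*(-24) = 2 + 24 = 26)
(R(l, S) + 5)*(-14) = (-4 + 5)*(-14) = 1*(-14) = -14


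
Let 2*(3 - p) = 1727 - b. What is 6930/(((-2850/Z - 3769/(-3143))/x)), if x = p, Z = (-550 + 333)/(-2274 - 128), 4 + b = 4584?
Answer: -965213681355/3073602461 ≈ -314.03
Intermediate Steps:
b = 4580 (b = -4 + 4584 = 4580)
Z = 217/2402 (Z = -217/(-2402) = -217*(-1/2402) = 217/2402 ≈ 0.090341)
p = 2859/2 (p = 3 - (1727 - 1*4580)/2 = 3 - (1727 - 4580)/2 = 3 - 1/2*(-2853) = 3 + 2853/2 = 2859/2 ≈ 1429.5)
x = 2859/2 ≈ 1429.5
6930/(((-2850/Z - 3769/(-3143))/x)) = 6930/(((-2850/217/2402 - 3769/(-3143))/(2859/2))) = 6930/(((-2850*2402/217 - 3769*(-1/3143))*(2/2859))) = 6930/(((-6845700/217 + 3769/3143)*(2/2859))) = 6930/((-3073602461/97433*2/2859)) = 6930/(-6147204922/278560947) = 6930*(-278560947/6147204922) = -965213681355/3073602461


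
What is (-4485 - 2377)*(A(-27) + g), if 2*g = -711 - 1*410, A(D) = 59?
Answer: 3441293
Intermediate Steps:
g = -1121/2 (g = (-711 - 1*410)/2 = (-711 - 410)/2 = (½)*(-1121) = -1121/2 ≈ -560.50)
(-4485 - 2377)*(A(-27) + g) = (-4485 - 2377)*(59 - 1121/2) = -6862*(-1003/2) = 3441293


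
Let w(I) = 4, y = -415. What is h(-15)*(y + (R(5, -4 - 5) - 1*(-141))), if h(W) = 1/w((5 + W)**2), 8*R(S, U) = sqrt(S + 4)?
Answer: -2189/32 ≈ -68.406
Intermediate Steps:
R(S, U) = sqrt(4 + S)/8 (R(S, U) = sqrt(S + 4)/8 = sqrt(4 + S)/8)
h(W) = 1/4
h(-15)*(y + (R(5, -4 - 5) - 1*(-141))) = (-415 + (sqrt(4 + 5)/8 - 1*(-141)))/4 = (-415 + (sqrt(9)/8 + 141))/4 = (-415 + ((1/8)*3 + 141))/4 = (-415 + (3/8 + 141))/4 = (-415 + 1131/8)/4 = (1/4)*(-2189/8) = -2189/32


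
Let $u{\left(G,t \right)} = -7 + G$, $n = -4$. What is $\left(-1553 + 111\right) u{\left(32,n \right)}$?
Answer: $-36050$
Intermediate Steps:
$\left(-1553 + 111\right) u{\left(32,n \right)} = \left(-1553 + 111\right) \left(-7 + 32\right) = \left(-1442\right) 25 = -36050$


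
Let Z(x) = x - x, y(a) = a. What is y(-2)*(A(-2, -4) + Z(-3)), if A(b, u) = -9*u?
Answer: -72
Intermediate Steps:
Z(x) = 0
y(-2)*(A(-2, -4) + Z(-3)) = -2*(-9*(-4) + 0) = -2*(36 + 0) = -2*36 = -72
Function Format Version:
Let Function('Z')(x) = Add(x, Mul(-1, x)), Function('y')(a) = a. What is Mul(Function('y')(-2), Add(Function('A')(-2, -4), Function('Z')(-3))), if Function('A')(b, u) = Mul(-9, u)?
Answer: -72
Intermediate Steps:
Function('Z')(x) = 0
Mul(Function('y')(-2), Add(Function('A')(-2, -4), Function('Z')(-3))) = Mul(-2, Add(Mul(-9, -4), 0)) = Mul(-2, Add(36, 0)) = Mul(-2, 36) = -72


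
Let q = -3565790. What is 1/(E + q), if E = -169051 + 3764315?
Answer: 1/29474 ≈ 3.3928e-5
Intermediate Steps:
E = 3595264
1/(E + q) = 1/(3595264 - 3565790) = 1/29474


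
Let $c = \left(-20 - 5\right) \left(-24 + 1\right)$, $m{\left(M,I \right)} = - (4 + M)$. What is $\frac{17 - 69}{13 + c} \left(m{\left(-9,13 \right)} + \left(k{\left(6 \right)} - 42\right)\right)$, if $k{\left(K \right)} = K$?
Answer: $\frac{403}{147} \approx 2.7415$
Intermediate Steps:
$m{\left(M,I \right)} = -4 - M$
$c = 575$ ($c = \left(-25\right) \left(-23\right) = 575$)
$\frac{17 - 69}{13 + c} \left(m{\left(-9,13 \right)} + \left(k{\left(6 \right)} - 42\right)\right) = \frac{17 - 69}{13 + 575} \left(\left(-4 - -9\right) + \left(6 - 42\right)\right) = - \frac{52}{588} \left(\left(-4 + 9\right) - 36\right) = \left(-52\right) \frac{1}{588} \left(5 - 36\right) = \left(- \frac{13}{147}\right) \left(-31\right) = \frac{403}{147}$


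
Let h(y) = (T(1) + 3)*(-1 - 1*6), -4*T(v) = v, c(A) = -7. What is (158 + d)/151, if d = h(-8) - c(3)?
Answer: 583/604 ≈ 0.96523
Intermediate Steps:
T(v) = -v/4
h(y) = -77/4 (h(y) = (-1/4*1 + 3)*(-1 - 1*6) = (-1/4 + 3)*(-1 - 6) = (11/4)*(-7) = -77/4)
d = -49/4 (d = -77/4 - 1*(-7) = -77/4 + 7 = -49/4 ≈ -12.250)
(158 + d)/151 = (158 - 49/4)/151 = (1/151)*(583/4) = 583/604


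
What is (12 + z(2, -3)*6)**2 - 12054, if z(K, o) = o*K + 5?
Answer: -12018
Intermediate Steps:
z(K, o) = 5 + K*o (z(K, o) = K*o + 5 = 5 + K*o)
(12 + z(2, -3)*6)**2 - 12054 = (12 + (5 + 2*(-3))*6)**2 - 12054 = (12 + (5 - 6)*6)**2 - 12054 = (12 - 1*6)**2 - 12054 = (12 - 6)**2 - 12054 = 6**2 - 12054 = 36 - 12054 = -12018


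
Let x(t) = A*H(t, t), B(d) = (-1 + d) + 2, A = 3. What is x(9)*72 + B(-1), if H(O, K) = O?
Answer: 1944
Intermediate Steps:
B(d) = 1 + d
x(t) = 3*t
x(9)*72 + B(-1) = (3*9)*72 + (1 - 1) = 27*72 + 0 = 1944 + 0 = 1944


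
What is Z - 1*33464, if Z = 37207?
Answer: 3743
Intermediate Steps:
Z - 1*33464 = 37207 - 1*33464 = 37207 - 33464 = 3743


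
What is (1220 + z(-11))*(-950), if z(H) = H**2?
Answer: -1273950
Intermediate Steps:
(1220 + z(-11))*(-950) = (1220 + (-11)**2)*(-950) = (1220 + 121)*(-950) = 1341*(-950) = -1273950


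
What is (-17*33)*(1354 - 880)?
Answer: -265914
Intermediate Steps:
(-17*33)*(1354 - 880) = -561*474 = -265914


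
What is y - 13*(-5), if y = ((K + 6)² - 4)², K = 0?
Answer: 1089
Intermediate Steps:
y = 1024 (y = ((0 + 6)² - 4)² = (6² - 4)² = (36 - 4)² = 32² = 1024)
y - 13*(-5) = 1024 - 13*(-5) = 1024 + 65 = 1089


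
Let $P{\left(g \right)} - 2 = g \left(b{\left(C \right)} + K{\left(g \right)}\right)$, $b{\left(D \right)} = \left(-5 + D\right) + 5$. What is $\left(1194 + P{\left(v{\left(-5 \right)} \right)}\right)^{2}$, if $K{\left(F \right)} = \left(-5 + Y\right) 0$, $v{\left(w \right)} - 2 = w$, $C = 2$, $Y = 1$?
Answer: $1416100$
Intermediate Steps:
$v{\left(w \right)} = 2 + w$
$b{\left(D \right)} = D$
$K{\left(F \right)} = 0$ ($K{\left(F \right)} = \left(-5 + 1\right) 0 = \left(-4\right) 0 = 0$)
$P{\left(g \right)} = 2 + 2 g$ ($P{\left(g \right)} = 2 + g \left(2 + 0\right) = 2 + g 2 = 2 + 2 g$)
$\left(1194 + P{\left(v{\left(-5 \right)} \right)}\right)^{2} = \left(1194 + \left(2 + 2 \left(2 - 5\right)\right)\right)^{2} = \left(1194 + \left(2 + 2 \left(-3\right)\right)\right)^{2} = \left(1194 + \left(2 - 6\right)\right)^{2} = \left(1194 - 4\right)^{2} = 1190^{2} = 1416100$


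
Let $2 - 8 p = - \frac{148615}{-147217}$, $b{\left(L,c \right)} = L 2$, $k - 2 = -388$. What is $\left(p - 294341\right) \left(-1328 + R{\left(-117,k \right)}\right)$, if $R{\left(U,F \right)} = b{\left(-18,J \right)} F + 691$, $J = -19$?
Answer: $- \frac{4596309864195663}{1177736} \approx -3.9027 \cdot 10^{9}$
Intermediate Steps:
$k = -386$ ($k = 2 - 388 = -386$)
$b{\left(L,c \right)} = 2 L$
$p = \frac{145819}{1177736}$ ($p = \frac{1}{4} - \frac{\left(-148615\right) \frac{1}{-147217}}{8} = \frac{1}{4} - \frac{\left(-148615\right) \left(- \frac{1}{147217}\right)}{8} = \frac{1}{4} - \frac{148615}{1177736} = \frac{145819}{1177736} \approx 0.12381$)
$R{\left(U,F \right)} = 691 - 36 F$ ($R{\left(U,F \right)} = 2 \left(-18\right) F + 691 = - 36 F + 691 = 691 - 36 F$)
$\left(p - 294341\right) \left(-1328 + R{\left(-117,k \right)}\right) = \left(\frac{145819}{1177736} - 294341\right) \left(-1328 + \left(691 - -13896\right)\right) = - \frac{346655846157 \left(-1328 + \left(691 + 13896\right)\right)}{1177736} = - \frac{346655846157 \left(-1328 + 14587\right)}{1177736} = \left(- \frac{346655846157}{1177736}\right) 13259 = - \frac{4596309864195663}{1177736}$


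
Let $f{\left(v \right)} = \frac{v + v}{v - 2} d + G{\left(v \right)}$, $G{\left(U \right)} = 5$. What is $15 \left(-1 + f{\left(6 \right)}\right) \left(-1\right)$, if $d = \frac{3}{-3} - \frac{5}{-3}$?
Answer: $-90$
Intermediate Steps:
$d = \frac{2}{3}$ ($d = 3 \left(- \frac{1}{3}\right) - - \frac{5}{3} = -1 + \frac{5}{3} = \frac{2}{3} \approx 0.66667$)
$f{\left(v \right)} = 5 + \frac{4 v}{3 \left(-2 + v\right)}$ ($f{\left(v \right)} = \frac{v + v}{v - 2} \cdot \frac{2}{3} + 5 = \frac{2 v}{-2 + v} \frac{2}{3} + 5 = \frac{4 v}{3 \left(-2 + v\right)} + 5 = 5 + \frac{4 v}{3 \left(-2 + v\right)}$)
$15 \left(-1 + f{\left(6 \right)}\right) \left(-1\right) = 15 \left(-1 + \frac{-30 + 19 \cdot 6}{3 \left(-2 + 6\right)}\right) \left(-1\right) = 15 \left(-1 + \frac{-30 + 114}{3 \cdot 4}\right) \left(-1\right) = 15 \left(-1 + \frac{1}{3} \cdot \frac{1}{4} \cdot 84\right) \left(-1\right) = 15 \left(-1 + 7\right) \left(-1\right) = 15 \cdot 6 \left(-1\right) = 15 \left(-6\right) = -90$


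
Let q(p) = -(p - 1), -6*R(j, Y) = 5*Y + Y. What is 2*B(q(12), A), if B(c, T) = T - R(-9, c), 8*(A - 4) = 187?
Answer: 131/4 ≈ 32.750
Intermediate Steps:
A = 219/8 (A = 4 + (⅛)*187 = 4 + 187/8 = 219/8 ≈ 27.375)
R(j, Y) = -Y (R(j, Y) = -(5*Y + Y)/6 = -Y)
q(p) = 1 - p (q(p) = -(-1 + p) = 1 - p)
B(c, T) = T + c (B(c, T) = T - (-1)*c = T + c)
2*B(q(12), A) = 2*(219/8 + (1 - 1*12)) = 2*(219/8 + (1 - 12)) = 2*(219/8 - 11) = 2*(131/8) = 131/4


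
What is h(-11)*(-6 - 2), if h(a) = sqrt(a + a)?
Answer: -8*I*sqrt(22) ≈ -37.523*I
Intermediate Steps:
h(a) = sqrt(2)*sqrt(a) (h(a) = sqrt(2*a) = sqrt(2)*sqrt(a))
h(-11)*(-6 - 2) = (sqrt(2)*sqrt(-11))*(-6 - 2) = (sqrt(2)*(I*sqrt(11)))*(-8) = (I*sqrt(22))*(-8) = -8*I*sqrt(22)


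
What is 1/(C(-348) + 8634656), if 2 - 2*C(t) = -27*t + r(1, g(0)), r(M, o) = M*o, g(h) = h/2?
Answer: 1/8629959 ≈ 1.1588e-7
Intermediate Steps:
g(h) = h/2 (g(h) = h*(1/2) = h/2)
C(t) = 1 + 27*t/2 (C(t) = 1 - (-27*t + 1*((1/2)*0))/2 = 1 - (-27*t + 1*0)/2 = 1 - (-27*t + 0)/2 = 1 - (-27)*t/2 = 1 + 27*t/2)
1/(C(-348) + 8634656) = 1/((1 + (27/2)*(-348)) + 8634656) = 1/((1 - 4698) + 8634656) = 1/(-4697 + 8634656) = 1/8629959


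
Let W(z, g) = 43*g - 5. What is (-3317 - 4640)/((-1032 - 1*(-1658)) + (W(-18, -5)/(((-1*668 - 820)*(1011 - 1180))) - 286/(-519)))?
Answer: -86541636948/6814462565 ≈ -12.700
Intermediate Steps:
W(z, g) = -5 + 43*g
(-3317 - 4640)/((-1032 - 1*(-1658)) + (W(-18, -5)/(((-1*668 - 820)*(1011 - 1180))) - 286/(-519))) = (-3317 - 4640)/((-1032 - 1*(-1658)) + ((-5 + 43*(-5))/(((-1*668 - 820)*(1011 - 1180))) - 286/(-519))) = -7957/((-1032 + 1658) + ((-5 - 215)/(((-668 - 820)*(-169))) - 286*(-1/519))) = -7957/(626 + (-220/((-1488*(-169))) + 286/519)) = -7957/(626 + (-220/251472 + 286/519)) = -7957/(626 + (-220*1/251472 + 286/519)) = -7957/(626 + (-55/62868 + 286/519)) = -7957/(626 + 5983901/10876164) = -7957/6814462565/10876164 = -7957*10876164/6814462565 = -86541636948/6814462565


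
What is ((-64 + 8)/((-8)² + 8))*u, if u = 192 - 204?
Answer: 28/3 ≈ 9.3333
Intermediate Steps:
u = -12
((-64 + 8)/((-8)² + 8))*u = ((-64 + 8)/((-8)² + 8))*(-12) = -56/(64 + 8)*(-12) = -56/72*(-12) = -56*1/72*(-12) = -7/9*(-12) = 28/3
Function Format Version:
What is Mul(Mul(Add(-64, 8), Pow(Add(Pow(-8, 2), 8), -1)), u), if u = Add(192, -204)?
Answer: Rational(28, 3) ≈ 9.3333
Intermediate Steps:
u = -12
Mul(Mul(Add(-64, 8), Pow(Add(Pow(-8, 2), 8), -1)), u) = Mul(Mul(Add(-64, 8), Pow(Add(Pow(-8, 2), 8), -1)), -12) = Mul(Mul(-56, Pow(Add(64, 8), -1)), -12) = Mul(Mul(-56, Pow(72, -1)), -12) = Mul(Mul(-56, Rational(1, 72)), -12) = Mul(Rational(-7, 9), -12) = Rational(28, 3)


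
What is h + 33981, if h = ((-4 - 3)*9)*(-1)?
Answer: 34044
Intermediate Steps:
h = 63 (h = -7*9*(-1) = -63*(-1) = 63)
h + 33981 = 63 + 33981 = 34044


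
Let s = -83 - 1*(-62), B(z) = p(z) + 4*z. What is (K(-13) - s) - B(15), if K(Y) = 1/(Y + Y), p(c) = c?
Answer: -1405/26 ≈ -54.038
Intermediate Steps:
K(Y) = 1/(2*Y)
B(z) = 5*z (B(z) = z + 4*z = 5*z)
s = -21 (s = -83 + 62 = -21)
(K(-13) - s) - B(15) = ((½)/(-13) - 1*(-21)) - 5*15 = ((½)*(-1/13) + 21) - 1*75 = (-1/26 + 21) - 75 = 545/26 - 75 = -1405/26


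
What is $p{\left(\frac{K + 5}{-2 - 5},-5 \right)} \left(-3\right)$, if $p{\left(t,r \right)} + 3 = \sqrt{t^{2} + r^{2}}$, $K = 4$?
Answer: $9 - \frac{3 \sqrt{1306}}{7} \approx -6.488$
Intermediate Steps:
$p{\left(t,r \right)} = -3 + \sqrt{r^{2} + t^{2}}$ ($p{\left(t,r \right)} = -3 + \sqrt{t^{2} + r^{2}} = -3 + \sqrt{r^{2} + t^{2}}$)
$p{\left(\frac{K + 5}{-2 - 5},-5 \right)} \left(-3\right) = \left(-3 + \sqrt{\left(-5\right)^{2} + \left(\frac{4 + 5}{-2 - 5}\right)^{2}}\right) \left(-3\right) = \left(-3 + \sqrt{25 + \left(\frac{9}{-7}\right)^{2}}\right) \left(-3\right) = \left(-3 + \sqrt{25 + \left(9 \left(- \frac{1}{7}\right)\right)^{2}}\right) \left(-3\right) = \left(-3 + \sqrt{25 + \left(- \frac{9}{7}\right)^{2}}\right) \left(-3\right) = \left(-3 + \sqrt{25 + \frac{81}{49}}\right) \left(-3\right) = \left(-3 + \sqrt{\frac{1306}{49}}\right) \left(-3\right) = \left(-3 + \frac{\sqrt{1306}}{7}\right) \left(-3\right) = 9 - \frac{3 \sqrt{1306}}{7}$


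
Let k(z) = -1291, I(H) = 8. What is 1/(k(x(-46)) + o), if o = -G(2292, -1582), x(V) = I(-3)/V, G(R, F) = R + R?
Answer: -1/5875 ≈ -0.00017021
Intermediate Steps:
G(R, F) = 2*R
x(V) = 8/V
o = -4584 (o = -2*2292 = -1*4584 = -4584)
1/(k(x(-46)) + o) = 1/(-1291 - 4584) = 1/(-5875) = -1/5875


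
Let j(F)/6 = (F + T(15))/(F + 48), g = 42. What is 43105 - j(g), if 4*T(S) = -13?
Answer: 517229/12 ≈ 43102.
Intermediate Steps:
T(S) = -13/4 (T(S) = (¼)*(-13) = -13/4)
j(F) = 6*(-13/4 + F)/(48 + F) (j(F) = 6*((F - 13/4)/(F + 48)) = 6*((-13/4 + F)/(48 + F)) = 6*(-13/4 + F)/(48 + F))
43105 - j(g) = 43105 - 3*(-13 + 4*42)/(2*(48 + 42)) = 43105 - 3*(-13 + 168)/(2*90) = 43105 - 3*155/(2*90) = 43105 - 1*31/12 = 43105 - 31/12 = 517229/12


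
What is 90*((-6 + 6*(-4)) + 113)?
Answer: 7470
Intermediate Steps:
90*((-6 + 6*(-4)) + 113) = 90*((-6 - 24) + 113) = 90*(-30 + 113) = 90*83 = 7470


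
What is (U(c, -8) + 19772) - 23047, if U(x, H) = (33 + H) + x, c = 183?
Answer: -3067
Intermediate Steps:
U(x, H) = 33 + H + x
(U(c, -8) + 19772) - 23047 = ((33 - 8 + 183) + 19772) - 23047 = (208 + 19772) - 23047 = 19980 - 23047 = -3067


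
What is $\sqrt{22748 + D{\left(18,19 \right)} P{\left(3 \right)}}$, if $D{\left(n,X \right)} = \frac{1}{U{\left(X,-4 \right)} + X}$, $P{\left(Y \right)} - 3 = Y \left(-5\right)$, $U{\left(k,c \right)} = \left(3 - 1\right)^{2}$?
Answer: $\frac{2 \sqrt{3008354}}{23} \approx 150.82$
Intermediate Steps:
$U{\left(k,c \right)} = 4$ ($U{\left(k,c \right)} = 2^{2} = 4$)
$P{\left(Y \right)} = 3 - 5 Y$ ($P{\left(Y \right)} = 3 + Y \left(-5\right) = 3 - 5 Y$)
$D{\left(n,X \right)} = \frac{1}{4 + X}$
$\sqrt{22748 + D{\left(18,19 \right)} P{\left(3 \right)}} = \sqrt{22748 + \frac{3 - 15}{4 + 19}} = \sqrt{22748 + \frac{3 - 15}{23}} = \sqrt{22748 + \frac{1}{23} \left(-12\right)} = \sqrt{22748 - \frac{12}{23}} = \sqrt{\frac{523192}{23}} = \frac{2 \sqrt{3008354}}{23}$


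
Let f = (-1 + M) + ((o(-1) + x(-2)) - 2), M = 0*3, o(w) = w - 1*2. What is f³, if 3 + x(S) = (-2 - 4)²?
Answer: 19683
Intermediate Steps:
o(w) = -2 + w (o(w) = w - 2 = -2 + w)
x(S) = 33 (x(S) = -3 + (-2 - 4)² = -3 + (-6)² = -3 + 36 = 33)
M = 0
f = 27 (f = (-1 + 0) + (((-2 - 1) + 33) - 2) = -1 + ((-3 + 33) - 2) = -1 + (30 - 2) = -1 + 28 = 27)
f³ = 27³ = 19683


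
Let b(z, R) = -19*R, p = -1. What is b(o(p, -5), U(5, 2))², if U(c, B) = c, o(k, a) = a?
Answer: 9025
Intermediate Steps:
b(o(p, -5), U(5, 2))² = (-19*5)² = (-95)² = 9025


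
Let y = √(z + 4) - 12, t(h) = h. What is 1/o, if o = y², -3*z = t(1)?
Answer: 9/(36 - √33)² ≈ 0.0098319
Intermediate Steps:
z = -⅓ (z = -⅓*1 = -⅓ ≈ -0.33333)
y = -12 + √33/3 (y = √(-⅓ + 4) - 12 = √(11/3) - 12 = √33/3 - 12 = -12 + √33/3 ≈ -10.085)
o = (-12 + √33/3)² ≈ 101.71
1/o = 1/((36 - √33)²/9) = 9/(36 - √33)²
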